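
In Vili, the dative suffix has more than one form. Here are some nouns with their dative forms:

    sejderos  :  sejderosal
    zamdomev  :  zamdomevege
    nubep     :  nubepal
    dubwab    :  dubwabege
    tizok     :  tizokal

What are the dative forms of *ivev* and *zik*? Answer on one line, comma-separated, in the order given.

The suffix is conditioned by the final consonant: -al when the stem ends in a voiceless consonant (*sejderos*, *nubep*, *tizok*); -ege when the stem ends in a voiced consonant (*zamdomev*, *dubwab*).
The final consonant of *ivev* is /v/, which is voiced, so the suffix is -ege, giving *ivevege*.
*zik*: final consonant = /k/, voiceless → -al → *zikal*.

ivevege, zikal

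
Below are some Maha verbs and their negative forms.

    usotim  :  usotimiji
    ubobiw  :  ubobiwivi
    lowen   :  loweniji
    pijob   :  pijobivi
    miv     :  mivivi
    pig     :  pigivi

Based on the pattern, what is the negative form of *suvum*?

suvumiji

The alternation tracks the final consonant of the stem — -iji when the stem ends in a nasal (*usotim*, *lowen*); -ivi when the stem ends in a non-nasal consonant (*ubobiw*, *pijob*, *miv*, *pig*).
The final consonant of *suvum* is /m/, which is a nasal, so the suffix is -iji, giving *suvumiji*.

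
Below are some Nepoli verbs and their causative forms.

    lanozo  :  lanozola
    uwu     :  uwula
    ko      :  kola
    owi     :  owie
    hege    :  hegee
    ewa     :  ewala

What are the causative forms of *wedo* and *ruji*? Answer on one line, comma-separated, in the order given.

The alternation tracks the last vowel of the stem — -e when the last vowel of the stem is a front vowel (*owi*, *hege*); -la when the last vowel of the stem is a back vowel (*lanozo*, *uwu*, *ko*, *ewa*).
The last vowel of *wedo* is /o/, which is a back vowel, so the suffix is -la, giving *wedola*.
*ruji*: last vowel = /i/, a front vowel → -e → *rujie*.

wedola, rujie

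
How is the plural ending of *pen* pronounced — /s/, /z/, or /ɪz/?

The stem *pen* ends in a voiced non-sibilant sound.
The plural suffix surfaces as /ɪz/ after sibilants, /s/ after other voiceless consonants, and /z/ after other voiced sounds.
So the plural -s on *pen* is pronounced /z/.

/z/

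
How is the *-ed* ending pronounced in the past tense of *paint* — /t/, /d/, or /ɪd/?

/ɪd/

The stem *paint* ends in /t/ or /d/.
The -ed suffix is realized as /ɪd/ after /t, d/; as /t/ after other voiceless consonants; and as /d/ after other voiced sounds.
So -ed on *paint* is pronounced /ɪd/.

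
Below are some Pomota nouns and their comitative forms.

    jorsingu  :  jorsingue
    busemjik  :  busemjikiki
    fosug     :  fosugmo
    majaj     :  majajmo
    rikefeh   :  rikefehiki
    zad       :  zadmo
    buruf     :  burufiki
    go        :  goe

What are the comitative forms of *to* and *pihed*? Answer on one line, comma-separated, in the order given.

toe, pihedmo

The alternation tracks the final sound of the stem — -iki when the stem ends in a voiceless consonant (*busemjik*, *rikefeh*, *buruf*); -mo when the stem ends in a voiced consonant (*fosug*, *majaj*, *zad*); -e when the stem ends in a vowel (*jorsingu*, *go*).
Since the final sound of *to* is /o/ (a vowel), it takes -e, giving *toe*.
*pihed* — final sound /d/ (a voiced consonant) → -mo → *pihedmo*.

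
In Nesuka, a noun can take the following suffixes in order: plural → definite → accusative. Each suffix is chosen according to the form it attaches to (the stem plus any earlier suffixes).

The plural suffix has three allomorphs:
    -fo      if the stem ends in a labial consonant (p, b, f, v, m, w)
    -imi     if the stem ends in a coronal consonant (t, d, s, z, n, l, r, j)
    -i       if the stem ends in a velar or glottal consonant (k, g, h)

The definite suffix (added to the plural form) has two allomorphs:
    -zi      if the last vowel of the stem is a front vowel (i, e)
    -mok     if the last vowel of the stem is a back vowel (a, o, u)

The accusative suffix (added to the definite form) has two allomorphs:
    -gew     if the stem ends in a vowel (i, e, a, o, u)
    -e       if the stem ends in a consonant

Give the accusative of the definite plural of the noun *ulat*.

*ulat* — final consonant /t/ (coronal) → -imi → *ulatimi*.
Since the last vowel of the plural form *ulatimi* is /i/ (a front vowel), it takes -zi, giving *ulatimizi*.
The definite form *ulatimizi* — final sound /i/ (a vowel) → -gew → *ulatimizigew*.

ulatimizigew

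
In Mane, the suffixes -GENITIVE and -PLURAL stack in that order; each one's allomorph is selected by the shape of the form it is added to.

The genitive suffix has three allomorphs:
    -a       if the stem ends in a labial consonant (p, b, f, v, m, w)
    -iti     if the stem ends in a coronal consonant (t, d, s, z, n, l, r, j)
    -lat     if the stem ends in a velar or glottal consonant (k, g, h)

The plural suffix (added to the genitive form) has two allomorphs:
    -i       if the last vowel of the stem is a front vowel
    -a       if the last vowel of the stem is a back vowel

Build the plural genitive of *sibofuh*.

sibofuhlata

*sibofuh* — final consonant /h/ (velar/glottal) → -lat → *sibofuhlat*.
The genitive form *sibofuhlat*: last vowel = /a/, a back vowel → -a → *sibofuhlata*.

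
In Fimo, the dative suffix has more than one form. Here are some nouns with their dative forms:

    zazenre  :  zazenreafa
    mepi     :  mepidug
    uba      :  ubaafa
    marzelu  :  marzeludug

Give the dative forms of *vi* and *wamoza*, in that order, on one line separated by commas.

The alternation tracks the last vowel of the stem — -dug when the last vowel of the stem is a high vowel (*mepi*, *marzelu*); -afa when the last vowel of the stem is a non-high vowel (*zazenre*, *uba*).
Since the last vowel of *vi* is /i/ (a high vowel), it takes -dug, giving *vidug*.
Since the last vowel of *wamoza* is /a/ (a non-high vowel), it takes -afa, giving *wamozaafa*.

vidug, wamozaafa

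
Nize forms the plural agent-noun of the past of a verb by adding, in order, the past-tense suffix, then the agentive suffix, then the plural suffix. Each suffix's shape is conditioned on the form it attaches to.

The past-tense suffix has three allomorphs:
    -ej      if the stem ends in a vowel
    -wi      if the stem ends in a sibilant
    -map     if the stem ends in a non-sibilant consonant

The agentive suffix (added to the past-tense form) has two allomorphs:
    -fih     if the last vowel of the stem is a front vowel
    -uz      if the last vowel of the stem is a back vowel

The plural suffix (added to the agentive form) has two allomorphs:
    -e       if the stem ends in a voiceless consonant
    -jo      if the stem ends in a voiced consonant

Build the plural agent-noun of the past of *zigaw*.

*zigaw*: final sound = /w/, a non-sibilant consonant → -map → *zigawmap*.
The past-tense form *zigawmap*: last vowel = /a/, a back vowel → -uz → *zigawmapuz*.
The agentive form *zigawmapuz*: final consonant = /z/, voiced → -jo → *zigawmapuzjo*.

zigawmapuzjo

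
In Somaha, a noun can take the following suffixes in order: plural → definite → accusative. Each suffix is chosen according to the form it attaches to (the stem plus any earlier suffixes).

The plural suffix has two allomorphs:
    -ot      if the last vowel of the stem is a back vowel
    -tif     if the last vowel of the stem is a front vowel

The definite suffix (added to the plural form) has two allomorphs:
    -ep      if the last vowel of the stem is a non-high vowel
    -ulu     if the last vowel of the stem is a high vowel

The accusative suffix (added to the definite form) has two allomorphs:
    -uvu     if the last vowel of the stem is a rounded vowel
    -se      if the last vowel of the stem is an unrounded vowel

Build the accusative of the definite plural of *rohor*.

rohorotepse

*rohor*: last vowel = /o/, a back vowel → -ot → *rohorot*.
The plural form *rohorot*: last vowel = /o/, a non-high vowel → -ep → *rohorotep*.
The last vowel of the definite form *rohorotep* is /e/, which is an unrounded vowel, so the accusative suffix is -se, giving *rohorotepse*.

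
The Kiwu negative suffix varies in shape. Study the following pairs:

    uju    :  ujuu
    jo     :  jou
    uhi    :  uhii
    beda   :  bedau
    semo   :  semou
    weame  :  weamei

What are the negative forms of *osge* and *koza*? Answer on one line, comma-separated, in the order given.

The pattern is front/back vowel harmony: -i when the last vowel of the stem is a front vowel (*uhi*, *weame*); -u when the last vowel of the stem is a back vowel (*uju*, *jo*, *beda*, *semo*).
*osge* — last vowel /e/ (a front vowel) → -i → *osgei*.
Since the last vowel of *koza* is /a/ (a back vowel), it takes -u, giving *kozau*.

osgei, kozau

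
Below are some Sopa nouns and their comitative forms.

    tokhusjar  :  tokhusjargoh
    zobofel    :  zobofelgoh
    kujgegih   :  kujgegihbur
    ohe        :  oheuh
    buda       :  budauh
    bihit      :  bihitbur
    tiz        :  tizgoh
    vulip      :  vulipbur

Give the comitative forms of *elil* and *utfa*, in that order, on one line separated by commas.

elilgoh, utfauh

The alternation tracks the final sound of the stem — -bur when the stem ends in a voiceless consonant (*kujgegih*, *bihit*, *vulip*); -goh when the stem ends in a voiced consonant (*tokhusjar*, *zobofel*, *tiz*); -uh when the stem ends in a vowel (*ohe*, *buda*).
*elil* — final sound /l/ (a voiced consonant) → -goh → *elilgoh*.
Since the final sound of *utfa* is /a/ (a vowel), it takes -uh, giving *utfauh*.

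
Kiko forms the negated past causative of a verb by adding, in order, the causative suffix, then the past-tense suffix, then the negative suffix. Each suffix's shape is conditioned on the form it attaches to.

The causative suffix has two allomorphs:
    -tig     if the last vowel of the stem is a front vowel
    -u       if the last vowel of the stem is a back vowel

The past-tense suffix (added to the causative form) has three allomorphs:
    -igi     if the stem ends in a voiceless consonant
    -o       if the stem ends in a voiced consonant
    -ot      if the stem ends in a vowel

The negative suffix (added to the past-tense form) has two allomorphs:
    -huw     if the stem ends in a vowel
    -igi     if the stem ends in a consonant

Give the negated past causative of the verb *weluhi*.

weluhitigohuw

*weluhi*: last vowel = /i/, a front vowel → -tig → *weluhitig*.
Since the final sound of the causative form *weluhitig* is /g/ (a voiced consonant), it takes -o, giving *weluhitigo*.
The past-tense form *weluhitigo* — final sound /o/ (a vowel) → -huw → *weluhitigohuw*.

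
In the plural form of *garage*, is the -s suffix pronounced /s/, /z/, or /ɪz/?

/ɪz/

The stem *garage* ends in a sibilant (/s, z, ʃ, ʒ, tʃ, dʒ/).
The plural suffix surfaces as /ɪz/ after sibilants, /s/ after other voiceless consonants, and /z/ after other voiced sounds.
So the plural -s on *garage* is pronounced /ɪz/.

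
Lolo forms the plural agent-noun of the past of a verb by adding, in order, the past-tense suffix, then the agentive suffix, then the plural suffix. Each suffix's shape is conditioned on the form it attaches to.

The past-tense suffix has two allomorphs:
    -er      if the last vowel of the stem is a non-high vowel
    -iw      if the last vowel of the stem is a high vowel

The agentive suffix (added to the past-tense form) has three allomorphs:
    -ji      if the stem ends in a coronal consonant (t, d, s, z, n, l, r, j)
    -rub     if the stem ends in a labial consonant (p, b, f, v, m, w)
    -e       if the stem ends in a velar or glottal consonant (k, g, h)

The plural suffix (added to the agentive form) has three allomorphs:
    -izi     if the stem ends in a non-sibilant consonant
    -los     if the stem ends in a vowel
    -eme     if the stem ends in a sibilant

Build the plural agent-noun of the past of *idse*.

*idse*: last vowel = /e/, a non-high vowel → -er → *idseer*.
The past-tense form *idseer* — final consonant /r/ (coronal) → -ji → *idseerji*.
The agentive form *idseerji*: final sound = /i/, a vowel → -los → *idseerjilos*.

idseerjilos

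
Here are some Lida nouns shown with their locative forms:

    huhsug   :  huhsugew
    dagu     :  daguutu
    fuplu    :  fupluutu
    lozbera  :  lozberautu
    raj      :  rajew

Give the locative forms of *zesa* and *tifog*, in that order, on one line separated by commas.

zesautu, tifogew

The alternation tracks the final sound of the stem — -ew when the stem ends in a consonant (*huhsug*, *raj*); -utu when the stem ends in a vowel (*dagu*, *fuplu*, *lozbera*).
*zesa*: final sound = /a/, a vowel → -utu → *zesautu*.
*tifog* — final sound /g/ (a consonant) → -ew → *tifogew*.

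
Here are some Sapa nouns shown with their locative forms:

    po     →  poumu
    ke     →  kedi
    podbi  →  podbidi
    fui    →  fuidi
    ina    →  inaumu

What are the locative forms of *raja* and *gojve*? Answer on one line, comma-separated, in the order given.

rajaumu, gojvedi

Looking at the last vowel of each stem: -di when the last vowel of the stem is a front vowel (*ke*, *podbi*, *fui*); -umu when the last vowel of the stem is a back vowel (*po*, *ina*).
Since the last vowel of *raja* is /a/ (a back vowel), it takes -umu, giving *rajaumu*.
*gojve*: last vowel = /e/, a front vowel → -di → *gojvedi*.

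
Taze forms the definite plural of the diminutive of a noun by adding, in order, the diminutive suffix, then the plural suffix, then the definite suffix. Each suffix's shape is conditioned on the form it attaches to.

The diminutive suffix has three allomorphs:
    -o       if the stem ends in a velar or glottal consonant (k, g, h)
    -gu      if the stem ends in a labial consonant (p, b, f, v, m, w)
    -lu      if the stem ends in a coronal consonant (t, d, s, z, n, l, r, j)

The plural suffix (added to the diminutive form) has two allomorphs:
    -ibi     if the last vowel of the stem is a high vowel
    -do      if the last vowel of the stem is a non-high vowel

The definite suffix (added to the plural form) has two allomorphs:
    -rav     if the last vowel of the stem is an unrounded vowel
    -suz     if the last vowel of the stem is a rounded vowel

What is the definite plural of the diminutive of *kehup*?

*kehup*: final consonant = /p/, labial → -gu → *kehupgu*.
The last vowel of the diminutive form *kehupgu* is /u/, which is a high vowel, so the plural suffix is -ibi, giving *kehupguibi*.
The plural form *kehupguibi* — last vowel /i/ (an unrounded vowel) → -rav → *kehupguibirav*.

kehupguibirav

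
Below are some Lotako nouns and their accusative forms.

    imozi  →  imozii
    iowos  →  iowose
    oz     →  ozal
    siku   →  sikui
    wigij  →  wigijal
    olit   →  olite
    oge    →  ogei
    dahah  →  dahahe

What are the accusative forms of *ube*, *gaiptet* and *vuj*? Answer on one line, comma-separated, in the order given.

The pattern is voicing of the final sound: -e when the stem ends in a voiceless consonant (*iowos*, *olit*, *dahah*); -al when the stem ends in a voiced consonant (*oz*, *wigij*); -i when the stem ends in a vowel (*imozi*, *siku*, *oge*).
The final sound of *ube* is /e/, which is a vowel, so the suffix is -i, giving *ubei*.
*gaiptet* — final sound /t/ (a voiceless consonant) → -e → *gaiptete*.
The final sound of *vuj* is /j/, which is a voiced consonant, so the suffix is -al, giving *vujal*.

ubei, gaiptete, vujal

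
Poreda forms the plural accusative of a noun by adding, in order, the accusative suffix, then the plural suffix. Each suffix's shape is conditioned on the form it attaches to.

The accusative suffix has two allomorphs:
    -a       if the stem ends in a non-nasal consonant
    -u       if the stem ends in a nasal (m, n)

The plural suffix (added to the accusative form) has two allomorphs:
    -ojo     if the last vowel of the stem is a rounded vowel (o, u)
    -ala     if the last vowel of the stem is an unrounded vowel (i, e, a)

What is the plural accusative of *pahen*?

Since the final consonant of *pahen* is /n/ (a nasal), it takes -u, giving *pahenu*.
The accusative form *pahenu* — last vowel /u/ (a rounded vowel) → -ojo → *pahenuojo*.

pahenuojo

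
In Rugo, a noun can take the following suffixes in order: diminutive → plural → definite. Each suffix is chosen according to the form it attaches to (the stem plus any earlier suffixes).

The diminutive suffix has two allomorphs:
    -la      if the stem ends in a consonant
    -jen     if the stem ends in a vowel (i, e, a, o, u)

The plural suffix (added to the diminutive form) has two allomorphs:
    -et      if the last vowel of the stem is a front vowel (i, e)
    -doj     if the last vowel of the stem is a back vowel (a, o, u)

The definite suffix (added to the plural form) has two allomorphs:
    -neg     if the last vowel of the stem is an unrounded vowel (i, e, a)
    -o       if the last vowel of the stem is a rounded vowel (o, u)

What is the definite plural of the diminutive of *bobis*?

*bobis*: final sound = /s/, a consonant → -la → *bobisla*.
The diminutive form *bobisla*: last vowel = /a/, a back vowel → -doj → *bobisladoj*.
Since the last vowel of the plural form *bobisladoj* is /o/ (a rounded vowel), it takes -o, giving *bobisladojo*.

bobisladojo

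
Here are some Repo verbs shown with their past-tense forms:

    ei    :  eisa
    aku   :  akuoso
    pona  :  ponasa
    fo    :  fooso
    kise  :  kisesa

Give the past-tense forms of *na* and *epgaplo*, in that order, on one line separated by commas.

The pattern is rounding harmony: -oso when the last vowel of the stem is a rounded vowel (*aku*, *fo*); -sa when the last vowel of the stem is an unrounded vowel (*ei*, *pona*, *kise*).
*na*: last vowel = /a/, an unrounded vowel → -sa → *nasa*.
*epgaplo*: last vowel = /o/, a rounded vowel → -oso → *epgaplooso*.

nasa, epgaplooso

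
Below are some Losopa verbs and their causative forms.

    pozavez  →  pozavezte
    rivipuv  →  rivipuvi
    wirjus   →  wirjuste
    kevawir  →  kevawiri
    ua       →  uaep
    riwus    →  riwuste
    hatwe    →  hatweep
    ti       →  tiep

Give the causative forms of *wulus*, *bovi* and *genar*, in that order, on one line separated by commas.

wuluste, boviep, genari

The pattern is sibilance of the final sound: -te when the stem ends in a sibilant (*pozavez*, *wirjus*, *riwus*); -i when the stem ends in a non-sibilant consonant (*rivipuv*, *kevawir*); -ep when the stem ends in a vowel (*ua*, *hatwe*, *ti*).
*wulus*: final sound = /s/, a sibilant → -te → *wuluste*.
*bovi* — final sound /i/ (a vowel) → -ep → *boviep*.
The final sound of *genar* is /r/, which is a non-sibilant consonant, so the suffix is -i, giving *genari*.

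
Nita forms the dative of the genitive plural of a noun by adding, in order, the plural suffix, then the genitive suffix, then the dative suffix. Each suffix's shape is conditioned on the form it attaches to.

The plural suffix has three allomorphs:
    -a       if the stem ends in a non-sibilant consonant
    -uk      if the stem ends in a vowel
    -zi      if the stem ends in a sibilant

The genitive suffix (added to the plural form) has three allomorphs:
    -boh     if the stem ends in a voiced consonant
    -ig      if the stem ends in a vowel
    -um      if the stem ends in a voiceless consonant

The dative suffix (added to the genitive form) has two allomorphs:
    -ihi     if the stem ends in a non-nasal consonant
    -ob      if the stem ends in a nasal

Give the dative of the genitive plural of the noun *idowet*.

idowetaigihi

*idowet*: final sound = /t/, a non-sibilant consonant → -a → *idoweta*.
The final sound of the plural form *idoweta* is /a/, which is a vowel, so the genitive suffix is -ig, giving *idowetaig*.
Since the final consonant of the genitive form *idowetaig* is /g/ (non-nasal), it takes -ihi, giving *idowetaigihi*.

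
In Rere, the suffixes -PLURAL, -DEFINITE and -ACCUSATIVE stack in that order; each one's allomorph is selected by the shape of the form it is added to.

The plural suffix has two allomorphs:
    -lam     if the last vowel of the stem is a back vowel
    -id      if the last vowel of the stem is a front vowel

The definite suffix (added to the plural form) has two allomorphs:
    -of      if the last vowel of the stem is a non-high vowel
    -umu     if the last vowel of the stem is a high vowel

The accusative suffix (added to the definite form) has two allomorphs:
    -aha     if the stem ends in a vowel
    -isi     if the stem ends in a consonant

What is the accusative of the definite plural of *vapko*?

vapkolamofisi

*vapko*: last vowel = /o/, a back vowel → -lam → *vapkolam*.
The plural form *vapkolam* — last vowel /a/ (a non-high vowel) → -of → *vapkolamof*.
The definite form *vapkolamof*: final sound = /f/, a consonant → -isi → *vapkolamofisi*.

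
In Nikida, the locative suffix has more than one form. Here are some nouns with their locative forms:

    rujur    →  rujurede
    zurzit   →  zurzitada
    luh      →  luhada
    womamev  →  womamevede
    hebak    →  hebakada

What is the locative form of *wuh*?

Looking at the final consonant of each stem: -ada when the stem ends in a voiceless consonant (*zurzit*, *luh*, *hebak*); -ede when the stem ends in a voiced consonant (*rujur*, *womamev*).
The final consonant of *wuh* is /h/, which is voiceless, so the suffix is -ada, giving *wuhada*.

wuhada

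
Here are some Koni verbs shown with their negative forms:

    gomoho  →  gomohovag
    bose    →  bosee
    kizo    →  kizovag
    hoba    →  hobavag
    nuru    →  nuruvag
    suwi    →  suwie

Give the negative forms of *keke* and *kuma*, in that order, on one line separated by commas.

kekee, kumavag

The alternation tracks the last vowel of the stem — -e when the last vowel of the stem is a front vowel (*bose*, *suwi*); -vag when the last vowel of the stem is a back vowel (*gomoho*, *kizo*, *hoba*, *nuru*).
*keke*: last vowel = /e/, a front vowel → -e → *kekee*.
*kuma*: last vowel = /a/, a back vowel → -vag → *kumavag*.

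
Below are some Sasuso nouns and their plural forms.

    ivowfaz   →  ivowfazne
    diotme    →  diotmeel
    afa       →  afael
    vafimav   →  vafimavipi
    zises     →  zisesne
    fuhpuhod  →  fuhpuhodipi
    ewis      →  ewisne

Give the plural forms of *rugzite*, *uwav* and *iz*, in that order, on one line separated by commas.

rugziteel, uwavipi, izne

The alternation tracks the final sound of the stem — -ne when the stem ends in a sibilant (*ivowfaz*, *zises*, *ewis*); -ipi when the stem ends in a non-sibilant consonant (*vafimav*, *fuhpuhod*); -el when the stem ends in a vowel (*diotme*, *afa*).
*rugzite* — final sound /e/ (a vowel) → -el → *rugziteel*.
The final sound of *uwav* is /v/, which is a non-sibilant consonant, so the suffix is -ipi, giving *uwavipi*.
*iz* — final sound /z/ (a sibilant) → -ne → *izne*.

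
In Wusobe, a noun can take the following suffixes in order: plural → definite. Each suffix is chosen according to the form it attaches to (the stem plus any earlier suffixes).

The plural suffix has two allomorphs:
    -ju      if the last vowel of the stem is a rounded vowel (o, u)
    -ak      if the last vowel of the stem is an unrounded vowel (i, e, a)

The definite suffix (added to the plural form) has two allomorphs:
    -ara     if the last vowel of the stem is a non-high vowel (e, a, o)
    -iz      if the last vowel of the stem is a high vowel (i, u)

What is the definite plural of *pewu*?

pewujuiz

*pewu*: last vowel = /u/, a rounded vowel → -ju → *pewuju*.
Since the last vowel of the plural form *pewuju* is /u/ (a high vowel), it takes -iz, giving *pewujuiz*.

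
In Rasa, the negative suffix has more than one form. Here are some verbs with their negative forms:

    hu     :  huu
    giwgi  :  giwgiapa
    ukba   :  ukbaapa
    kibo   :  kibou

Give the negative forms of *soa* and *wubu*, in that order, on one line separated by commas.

The pattern is rounding harmony: -u when the last vowel of the stem is a rounded vowel (*hu*, *kibo*); -apa when the last vowel of the stem is an unrounded vowel (*giwgi*, *ukba*).
The last vowel of *soa* is /a/, which is an unrounded vowel, so the suffix is -apa, giving *soaapa*.
Since the last vowel of *wubu* is /u/ (a rounded vowel), it takes -u, giving *wubuu*.

soaapa, wubuu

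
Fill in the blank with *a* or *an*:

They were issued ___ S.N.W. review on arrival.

The indefinite article is chosen by the initial *sound* of the following word, not its spelling.
The initialism *S.N.W.* is read letter by letter; the first letter, S, is pronounced /ɛs/, which begins with a vowel sound.
So the article is *an*: They were issued an S.N.W. review on arrival.

an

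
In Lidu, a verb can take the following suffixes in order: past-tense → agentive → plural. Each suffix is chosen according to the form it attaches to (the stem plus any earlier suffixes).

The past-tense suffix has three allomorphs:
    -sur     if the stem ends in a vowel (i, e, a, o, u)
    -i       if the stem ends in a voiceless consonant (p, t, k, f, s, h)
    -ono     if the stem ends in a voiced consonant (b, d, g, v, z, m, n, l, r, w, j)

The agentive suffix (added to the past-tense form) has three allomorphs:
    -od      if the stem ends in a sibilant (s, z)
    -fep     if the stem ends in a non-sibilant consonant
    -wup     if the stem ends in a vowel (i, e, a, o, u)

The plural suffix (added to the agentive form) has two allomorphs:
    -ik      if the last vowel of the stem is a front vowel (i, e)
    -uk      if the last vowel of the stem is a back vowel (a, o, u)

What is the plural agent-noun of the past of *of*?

*of*: final sound = /f/, a voiceless consonant → -i → *ofi*.
The final sound of the past-tense form *ofi* is /i/, which is a vowel, so the agentive suffix is -wup, giving *ofiwup*.
The agentive form *ofiwup* — last vowel /u/ (a back vowel) → -uk → *ofiwupuk*.

ofiwupuk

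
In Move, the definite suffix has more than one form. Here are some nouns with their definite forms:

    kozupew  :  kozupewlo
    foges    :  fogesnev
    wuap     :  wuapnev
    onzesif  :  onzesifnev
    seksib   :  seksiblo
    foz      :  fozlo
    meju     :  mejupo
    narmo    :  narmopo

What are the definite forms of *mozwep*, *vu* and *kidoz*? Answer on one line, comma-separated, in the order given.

The suffix is conditioned by the final sound: -nev when the stem ends in a voiceless consonant (*foges*, *wuap*, *onzesif*); -lo when the stem ends in a voiced consonant (*kozupew*, *seksib*, *foz*); -po when the stem ends in a vowel (*meju*, *narmo*).
*mozwep*: final sound = /p/, a voiceless consonant → -nev → *mozwepnev*.
*vu* — final sound /u/ (a vowel) → -po → *vupo*.
*kidoz* — final sound /z/ (a voiced consonant) → -lo → *kidozlo*.

mozwepnev, vupo, kidozlo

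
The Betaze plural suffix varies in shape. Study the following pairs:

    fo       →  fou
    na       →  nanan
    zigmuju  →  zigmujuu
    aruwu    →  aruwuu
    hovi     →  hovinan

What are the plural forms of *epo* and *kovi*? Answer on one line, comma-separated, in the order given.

The suffix is conditioned by the last vowel: -u when the last vowel of the stem is a rounded vowel (*fo*, *zigmuju*, *aruwu*); -nan when the last vowel of the stem is an unrounded vowel (*na*, *hovi*).
The last vowel of *epo* is /o/, which is a rounded vowel, so the suffix is -u, giving *epou*.
*kovi* — last vowel /i/ (an unrounded vowel) → -nan → *kovinan*.

epou, kovinan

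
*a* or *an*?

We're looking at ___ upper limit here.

The indefinite article is chosen by the initial *sound* of the following word, not its spelling.
*upper* begins with the sound /ʌ/ (u pronounced /ʌ/) — a vowel sound.
So the article is *an*: We're looking at an upper limit here.

an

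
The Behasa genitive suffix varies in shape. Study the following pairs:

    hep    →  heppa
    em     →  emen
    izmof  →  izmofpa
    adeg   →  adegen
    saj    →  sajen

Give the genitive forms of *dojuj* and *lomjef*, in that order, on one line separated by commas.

Looking at the final consonant of each stem: -pa when the stem ends in a voiceless consonant (*hep*, *izmof*); -en when the stem ends in a voiced consonant (*em*, *adeg*, *saj*).
The final consonant of *dojuj* is /j/, which is voiced, so the suffix is -en, giving *dojujen*.
*lomjef*: final consonant = /f/, voiceless → -pa → *lomjefpa*.

dojujen, lomjefpa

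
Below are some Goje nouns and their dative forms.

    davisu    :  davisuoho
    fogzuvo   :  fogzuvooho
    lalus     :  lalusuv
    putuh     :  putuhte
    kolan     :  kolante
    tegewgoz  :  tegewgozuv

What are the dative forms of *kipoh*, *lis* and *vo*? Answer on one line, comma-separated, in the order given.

kipohte, lisuv, vooho

The alternation tracks the final sound of the stem — -uv when the stem ends in a sibilant (*lalus*, *tegewgoz*); -te when the stem ends in a non-sibilant consonant (*putuh*, *kolan*); -oho when the stem ends in a vowel (*davisu*, *fogzuvo*).
Since the final sound of *kipoh* is /h/ (a non-sibilant consonant), it takes -te, giving *kipohte*.
Since the final sound of *lis* is /s/ (a sibilant), it takes -uv, giving *lisuv*.
Since the final sound of *vo* is /o/ (a vowel), it takes -oho, giving *vooho*.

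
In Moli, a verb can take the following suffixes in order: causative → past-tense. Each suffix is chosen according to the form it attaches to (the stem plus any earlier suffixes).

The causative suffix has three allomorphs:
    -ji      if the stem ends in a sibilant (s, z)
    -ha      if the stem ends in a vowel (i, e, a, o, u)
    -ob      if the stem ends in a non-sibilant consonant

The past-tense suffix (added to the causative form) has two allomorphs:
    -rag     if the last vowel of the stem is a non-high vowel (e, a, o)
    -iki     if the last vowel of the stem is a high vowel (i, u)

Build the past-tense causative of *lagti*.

*lagti*: final sound = /i/, a vowel → -ha → *lagtiha*.
The last vowel of the causative form *lagtiha* is /a/, which is a non-high vowel, so the past-tense suffix is -rag, giving *lagtiharag*.

lagtiharag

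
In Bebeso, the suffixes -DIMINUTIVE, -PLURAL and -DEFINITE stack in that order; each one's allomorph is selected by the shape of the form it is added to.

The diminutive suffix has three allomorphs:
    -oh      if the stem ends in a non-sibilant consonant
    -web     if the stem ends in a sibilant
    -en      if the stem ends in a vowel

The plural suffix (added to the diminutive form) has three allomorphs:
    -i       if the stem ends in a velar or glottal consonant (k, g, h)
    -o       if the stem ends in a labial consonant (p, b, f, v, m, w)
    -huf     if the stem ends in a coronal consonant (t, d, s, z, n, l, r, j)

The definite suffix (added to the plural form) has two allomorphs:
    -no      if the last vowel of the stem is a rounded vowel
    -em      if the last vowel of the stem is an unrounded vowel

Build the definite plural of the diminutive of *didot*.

didotohiem

Since the final sound of *didot* is /t/ (a non-sibilant consonant), it takes -oh, giving *didotoh*.
Since the final consonant of the diminutive form *didotoh* is /h/ (velar/glottal), it takes -i, giving *didotohi*.
The last vowel of the plural form *didotohi* is /i/, which is an unrounded vowel, so the definite suffix is -em, giving *didotohiem*.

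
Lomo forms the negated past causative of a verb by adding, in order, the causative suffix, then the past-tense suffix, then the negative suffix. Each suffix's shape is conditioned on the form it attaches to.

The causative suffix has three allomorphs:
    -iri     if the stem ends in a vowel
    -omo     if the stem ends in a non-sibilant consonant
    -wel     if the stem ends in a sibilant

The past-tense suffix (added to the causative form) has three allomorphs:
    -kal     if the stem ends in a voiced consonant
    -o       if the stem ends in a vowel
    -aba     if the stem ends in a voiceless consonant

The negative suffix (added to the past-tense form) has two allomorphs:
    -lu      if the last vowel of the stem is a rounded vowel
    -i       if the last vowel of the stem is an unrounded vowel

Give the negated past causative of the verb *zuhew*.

*zuhew* — final sound /w/ (a non-sibilant consonant) → -omo → *zuhewomo*.
The final sound of the causative form *zuhewomo* is /o/, which is a vowel, so the past-tense suffix is -o, giving *zuhewomoo*.
Since the last vowel of the past-tense form *zuhewomoo* is /o/ (a rounded vowel), it takes -lu, giving *zuhewomoolu*.

zuhewomoolu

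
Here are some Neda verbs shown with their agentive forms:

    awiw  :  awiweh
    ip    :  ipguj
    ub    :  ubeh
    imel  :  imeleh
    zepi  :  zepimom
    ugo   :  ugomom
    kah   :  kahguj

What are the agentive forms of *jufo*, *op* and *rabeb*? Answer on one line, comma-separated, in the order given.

The suffix is conditioned by the final sound: -guj when the stem ends in a voiceless consonant (*ip*, *kah*); -eh when the stem ends in a voiced consonant (*awiw*, *ub*, *imel*); -mom when the stem ends in a vowel (*zepi*, *ugo*).
The final sound of *jufo* is /o/, which is a vowel, so the suffix is -mom, giving *jufomom*.
*op* — final sound /p/ (a voiceless consonant) → -guj → *opguj*.
*rabeb*: final sound = /b/, a voiced consonant → -eh → *rabebeh*.

jufomom, opguj, rabebeh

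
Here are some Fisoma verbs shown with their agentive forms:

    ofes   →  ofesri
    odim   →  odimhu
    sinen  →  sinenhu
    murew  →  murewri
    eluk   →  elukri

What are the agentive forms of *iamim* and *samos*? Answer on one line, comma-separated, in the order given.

iamimhu, samosri

The alternation tracks the final consonant of the stem — -hu when the stem ends in a nasal (*odim*, *sinen*); -ri when the stem ends in a non-nasal consonant (*ofes*, *murew*, *eluk*).
*iamim*: final consonant = /m/, a nasal → -hu → *iamimhu*.
Since the final consonant of *samos* is /s/ (non-nasal), it takes -ri, giving *samosri*.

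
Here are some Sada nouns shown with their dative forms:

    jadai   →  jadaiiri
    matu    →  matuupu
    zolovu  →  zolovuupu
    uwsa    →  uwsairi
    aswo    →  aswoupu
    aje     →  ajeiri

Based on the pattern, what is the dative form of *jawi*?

jawiiri

The alternation tracks the last vowel of the stem — -upu when the last vowel of the stem is a rounded vowel (*matu*, *zolovu*, *aswo*); -iri when the last vowel of the stem is an unrounded vowel (*jadai*, *uwsa*, *aje*).
Since the last vowel of *jawi* is /i/ (an unrounded vowel), it takes -iri, giving *jawiiri*.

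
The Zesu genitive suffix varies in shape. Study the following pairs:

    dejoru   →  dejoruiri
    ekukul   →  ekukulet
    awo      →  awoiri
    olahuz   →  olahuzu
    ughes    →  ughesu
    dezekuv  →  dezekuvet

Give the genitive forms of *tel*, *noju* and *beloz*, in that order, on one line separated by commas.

telet, nojuiri, belozu

The alternation tracks the final sound of the stem — -u when the stem ends in a sibilant (*olahuz*, *ughes*); -et when the stem ends in a non-sibilant consonant (*ekukul*, *dezekuv*); -iri when the stem ends in a vowel (*dejoru*, *awo*).
*tel*: final sound = /l/, a non-sibilant consonant → -et → *telet*.
*noju* — final sound /u/ (a vowel) → -iri → *nojuiri*.
*beloz* — final sound /z/ (a sibilant) → -u → *belozu*.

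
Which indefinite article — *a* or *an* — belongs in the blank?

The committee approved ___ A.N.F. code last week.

The indefinite article is chosen by the initial *sound* of the following word, not its spelling.
The initialism *A.N.F.* is read letter by letter; the first letter, A, is pronounced /eɪ/, which begins with a vowel sound.
So the article is *an*: The committee approved an A.N.F. code last week.

an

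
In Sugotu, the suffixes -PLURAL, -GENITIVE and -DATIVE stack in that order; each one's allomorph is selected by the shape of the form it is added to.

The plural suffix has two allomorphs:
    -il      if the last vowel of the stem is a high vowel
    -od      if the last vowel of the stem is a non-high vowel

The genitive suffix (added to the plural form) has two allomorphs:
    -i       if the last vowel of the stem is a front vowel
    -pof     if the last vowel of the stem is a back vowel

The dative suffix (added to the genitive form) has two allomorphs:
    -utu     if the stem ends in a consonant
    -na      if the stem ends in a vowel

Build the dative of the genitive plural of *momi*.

momiilina

Since the last vowel of *momi* is /i/ (a high vowel), it takes -il, giving *momiil*.
Since the last vowel of the plural form *momiil* is /i/ (a front vowel), it takes -i, giving *momiili*.
Since the final sound of the genitive form *momiili* is /i/ (a vowel), it takes -na, giving *momiilina*.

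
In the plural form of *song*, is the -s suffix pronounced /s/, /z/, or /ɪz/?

/z/

The stem *song* ends in a voiced non-sibilant sound.
The plural suffix surfaces as /ɪz/ after sibilants, /s/ after other voiceless consonants, and /z/ after other voiced sounds.
So the plural -s on *song* is pronounced /z/.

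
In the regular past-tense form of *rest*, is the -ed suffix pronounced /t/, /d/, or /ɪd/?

The stem *rest* ends in /t/ or /d/.
The -ed suffix is realized as /ɪd/ after /t, d/; as /t/ after other voiceless consonants; and as /d/ after other voiced sounds.
So -ed on *rest* is pronounced /ɪd/.

/ɪd/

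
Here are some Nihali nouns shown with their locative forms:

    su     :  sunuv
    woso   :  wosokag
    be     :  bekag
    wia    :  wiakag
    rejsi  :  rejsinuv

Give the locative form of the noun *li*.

linuv

The alternation tracks the last vowel of the stem — -nuv when the last vowel of the stem is a high vowel (*su*, *rejsi*); -kag when the last vowel of the stem is a non-high vowel (*woso*, *be*, *wia*).
*li*: last vowel = /i/, a high vowel → -nuv → *linuv*.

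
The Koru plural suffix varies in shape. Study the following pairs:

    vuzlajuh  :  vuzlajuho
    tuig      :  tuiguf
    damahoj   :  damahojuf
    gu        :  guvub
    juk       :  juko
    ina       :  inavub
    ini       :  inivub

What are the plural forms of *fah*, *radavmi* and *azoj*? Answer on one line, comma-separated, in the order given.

The pattern is voicing of the final sound: -o when the stem ends in a voiceless consonant (*vuzlajuh*, *juk*); -uf when the stem ends in a voiced consonant (*tuig*, *damahoj*); -vub when the stem ends in a vowel (*gu*, *ina*, *ini*).
The final sound of *fah* is /h/, which is a voiceless consonant, so the suffix is -o, giving *faho*.
The final sound of *radavmi* is /i/, which is a vowel, so the suffix is -vub, giving *radavmivub*.
Since the final sound of *azoj* is /j/ (a voiced consonant), it takes -uf, giving *azojuf*.

faho, radavmivub, azojuf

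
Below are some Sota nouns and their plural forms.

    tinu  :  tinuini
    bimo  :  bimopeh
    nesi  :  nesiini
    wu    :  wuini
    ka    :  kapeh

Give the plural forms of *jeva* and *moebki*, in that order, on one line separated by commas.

The alternation tracks the last vowel of the stem — -ini when the last vowel of the stem is a high vowel (*tinu*, *nesi*, *wu*); -peh when the last vowel of the stem is a non-high vowel (*bimo*, *ka*).
*jeva* — last vowel /a/ (a non-high vowel) → -peh → *jevapeh*.
The last vowel of *moebki* is /i/, which is a high vowel, so the suffix is -ini, giving *moebkiini*.

jevapeh, moebkiini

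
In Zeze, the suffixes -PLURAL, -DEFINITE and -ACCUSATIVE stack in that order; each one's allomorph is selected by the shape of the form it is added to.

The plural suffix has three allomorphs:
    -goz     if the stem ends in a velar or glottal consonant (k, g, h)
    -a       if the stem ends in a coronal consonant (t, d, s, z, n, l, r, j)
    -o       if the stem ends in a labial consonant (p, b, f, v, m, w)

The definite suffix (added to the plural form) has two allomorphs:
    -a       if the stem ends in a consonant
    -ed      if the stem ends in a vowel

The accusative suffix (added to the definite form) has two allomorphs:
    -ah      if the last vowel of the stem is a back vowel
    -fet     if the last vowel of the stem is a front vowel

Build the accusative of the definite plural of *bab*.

*bab* — final consonant /b/ (labial) → -o → *babo*.
Since the final sound of the plural form *babo* is /o/ (a vowel), it takes -ed, giving *baboed*.
Since the last vowel of the definite form *baboed* is /e/ (a front vowel), it takes -fet, giving *baboedfet*.

baboedfet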